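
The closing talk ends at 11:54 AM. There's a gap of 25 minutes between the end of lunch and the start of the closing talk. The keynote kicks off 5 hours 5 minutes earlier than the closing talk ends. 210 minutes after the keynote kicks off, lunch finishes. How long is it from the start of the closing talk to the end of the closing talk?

The keynote starts at 11:54 AM − 305 min = 6:49 AM.
Lunch ends at 6:49 AM + 210 min = 10:19 AM.
The closing talk starts at 10:19 AM + 25 min = 10:44 AM.
From 10:44 AM to 11:54 AM is 70 minutes.

70 minutes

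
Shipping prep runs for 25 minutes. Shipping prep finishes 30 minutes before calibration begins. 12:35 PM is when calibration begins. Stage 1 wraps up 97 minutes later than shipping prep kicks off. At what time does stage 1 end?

Shipping prep ends at 12:35 PM − 30 min = 12:05 PM.
Shipping prep starts at 12:05 PM − 25 min = 11:40 AM.
Stage 1 ends at 11:40 AM + 97 min = 1:17 PM.

1:17 PM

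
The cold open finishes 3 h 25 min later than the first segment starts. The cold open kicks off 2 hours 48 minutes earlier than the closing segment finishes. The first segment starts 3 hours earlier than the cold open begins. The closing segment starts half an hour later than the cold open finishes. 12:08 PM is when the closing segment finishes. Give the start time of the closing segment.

The cold open starts at 12:08 PM − 168 min = 9:20 AM.
The first segment starts at 9:20 AM − 180 min = 6:20 AM.
The cold open ends at 6:20 AM + 205 min = 9:45 AM.
The closing segment starts at 9:45 AM + 30 min = 10:15 AM.

10:15 AM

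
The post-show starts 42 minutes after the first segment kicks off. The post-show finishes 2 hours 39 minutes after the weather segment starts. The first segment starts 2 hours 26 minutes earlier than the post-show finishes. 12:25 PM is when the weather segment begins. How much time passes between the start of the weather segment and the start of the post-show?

55 minutes

The post-show ends at 12:25 PM + 159 min = 3:04 PM.
The first segment starts at 3:04 PM − 146 min = 12:38 PM.
The post-show starts at 12:38 PM + 42 min = 1:20 PM.
From 12:25 PM to 1:20 PM is 55 minutes.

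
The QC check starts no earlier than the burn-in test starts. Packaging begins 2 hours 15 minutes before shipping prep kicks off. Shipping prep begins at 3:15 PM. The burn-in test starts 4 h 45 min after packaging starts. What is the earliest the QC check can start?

5:45 PM

Packaging starts at 3:15 PM − 135 min = 1:00 PM.
The burn-in test starts at 1:00 PM + 285 min = 5:45 PM.
The QC check is bounded by the burn-in test, so the earliest it can start is 5:45 PM.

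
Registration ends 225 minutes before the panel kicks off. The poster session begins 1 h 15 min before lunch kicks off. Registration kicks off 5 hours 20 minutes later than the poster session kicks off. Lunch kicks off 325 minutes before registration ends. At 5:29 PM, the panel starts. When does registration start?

12:24 PM

Registration ends at 5:29 PM − 225 min = 1:44 PM.
Lunch starts at 1:44 PM − 325 min = 8:19 AM.
The poster session starts at 8:19 AM − 75 min = 7:04 AM.
Registration starts at 7:04 AM + 320 min = 12:24 PM.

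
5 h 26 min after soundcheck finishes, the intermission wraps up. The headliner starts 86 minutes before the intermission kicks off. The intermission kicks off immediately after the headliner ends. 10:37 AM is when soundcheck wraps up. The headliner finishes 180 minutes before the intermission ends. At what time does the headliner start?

The intermission ends at 10:37 AM + 326 min = 4:03 PM.
The headliner ends at 4:03 PM − 180 min = 1:03 PM.
So the intermission starts at 1:03 PM.
The headliner starts at 1:03 PM − 86 min = 11:37 AM.

11:37 AM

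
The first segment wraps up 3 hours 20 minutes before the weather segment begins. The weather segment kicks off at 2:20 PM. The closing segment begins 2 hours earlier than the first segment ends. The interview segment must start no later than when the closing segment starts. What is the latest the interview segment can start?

9:00 AM

The first segment ends at 2:20 PM − 200 min = 11:00 AM.
The closing segment starts at 11:00 AM − 120 min = 9:00 AM.
The interview segment is bounded by the closing segment, so the latest it can start is 9:00 AM.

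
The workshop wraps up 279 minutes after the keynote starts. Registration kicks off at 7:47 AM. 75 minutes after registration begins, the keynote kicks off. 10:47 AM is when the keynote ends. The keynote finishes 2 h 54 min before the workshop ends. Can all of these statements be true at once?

The keynote starts at 7:47 AM + 75 min = 9:02 AM.
The workshop ends at 9:02 AM + 279 min = 1:41 PM.
The keynote ends at 1:41 PM − 174 min = 10:47 AM.
That matches the stated 10:47 AM, so the schedule is consistent.

Yes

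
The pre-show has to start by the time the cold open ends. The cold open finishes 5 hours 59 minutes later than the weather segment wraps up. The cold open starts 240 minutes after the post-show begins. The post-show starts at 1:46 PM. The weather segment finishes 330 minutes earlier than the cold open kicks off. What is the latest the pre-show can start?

The cold open starts at 1:46 PM + 240 min = 5:46 PM.
The weather segment ends at 5:46 PM − 330 min = 12:16 PM.
The cold open ends at 12:16 PM + 359 min = 6:15 PM.
The pre-show is bounded by the cold open, so the latest it can start is 6:15 PM.

6:15 PM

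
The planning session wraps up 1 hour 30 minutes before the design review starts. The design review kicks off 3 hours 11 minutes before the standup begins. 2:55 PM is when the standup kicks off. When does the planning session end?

10:14 AM

The design review starts at 2:55 PM − 191 min = 11:44 AM.
The planning session ends at 11:44 AM − 90 min = 10:14 AM.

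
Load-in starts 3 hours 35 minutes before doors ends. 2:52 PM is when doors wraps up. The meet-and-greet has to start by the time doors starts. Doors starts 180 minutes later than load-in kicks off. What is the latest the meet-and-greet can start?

Load-in starts at 2:52 PM − 215 min = 11:17 AM.
Doors starts at 11:17 AM + 180 min = 2:17 PM.
The meet-and-greet is bounded by doors, so the latest it can start is 2:17 PM.

2:17 PM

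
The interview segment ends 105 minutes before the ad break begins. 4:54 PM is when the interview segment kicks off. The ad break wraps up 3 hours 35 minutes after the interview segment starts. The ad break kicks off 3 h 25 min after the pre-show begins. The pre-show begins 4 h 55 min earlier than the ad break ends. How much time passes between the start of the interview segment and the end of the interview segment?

The ad break ends at 4:54 PM + 215 min = 8:29 PM.
The pre-show starts at 8:29 PM − 295 min = 3:34 PM.
The ad break starts at 3:34 PM + 205 min = 6:59 PM.
The interview segment ends at 6:59 PM − 105 min = 5:14 PM.
From 4:54 PM to 5:14 PM is 20 minutes.

20 minutes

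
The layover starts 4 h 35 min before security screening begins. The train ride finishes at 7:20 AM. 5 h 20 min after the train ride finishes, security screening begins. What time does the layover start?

8:05 AM

Security screening starts at 7:20 AM + 320 min = 12:40 PM.
The layover starts at 12:40 PM − 275 min = 8:05 AM.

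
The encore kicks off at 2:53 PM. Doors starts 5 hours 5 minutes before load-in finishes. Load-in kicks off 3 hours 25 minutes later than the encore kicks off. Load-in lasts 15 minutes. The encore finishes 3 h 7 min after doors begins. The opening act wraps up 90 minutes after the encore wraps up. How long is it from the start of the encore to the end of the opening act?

Load-in starts at 2:53 PM + 205 min = 6:18 PM.
Load-in ends at 6:18 PM + 15 min = 6:33 PM.
Doors starts at 6:33 PM − 305 min = 1:28 PM.
The encore ends at 1:28 PM + 187 min = 4:35 PM.
The opening act ends at 4:35 PM + 90 min = 6:05 PM.
From 2:53 PM to 6:05 PM is 3 hours 12 minutes.

3 hours 12 minutes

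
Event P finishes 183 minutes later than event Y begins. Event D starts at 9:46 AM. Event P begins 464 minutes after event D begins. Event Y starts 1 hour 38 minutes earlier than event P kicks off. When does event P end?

Event P starts at 9:46 AM + 464 min = 5:30 PM.
Event Y starts at 5:30 PM − 98 min = 3:52 PM.
Event P ends at 3:52 PM + 183 min = 6:55 PM.

6:55 PM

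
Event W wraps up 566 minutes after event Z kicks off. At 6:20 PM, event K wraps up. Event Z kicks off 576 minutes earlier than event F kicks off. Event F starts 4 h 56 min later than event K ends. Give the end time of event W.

Event F starts at 6:20 PM + 296 min = 11:16 PM.
Event Z starts at 11:16 PM − 576 min = 1:40 PM.
Event W ends at 1:40 PM + 566 min = 11:06 PM.

11:06 PM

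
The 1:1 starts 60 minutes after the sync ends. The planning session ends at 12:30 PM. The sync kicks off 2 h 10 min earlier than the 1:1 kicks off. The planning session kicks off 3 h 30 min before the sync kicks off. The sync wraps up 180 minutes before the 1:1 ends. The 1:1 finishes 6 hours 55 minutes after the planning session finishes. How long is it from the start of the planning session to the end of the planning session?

45 minutes

The 1:1 ends at 12:30 PM + 415 min = 7:25 PM.
The sync ends at 7:25 PM − 180 min = 4:25 PM.
The 1:1 starts at 4:25 PM + 60 min = 5:25 PM.
The sync starts at 5:25 PM − 130 min = 3:15 PM.
The planning session starts at 3:15 PM − 210 min = 11:45 AM.
From 11:45 AM to 12:30 PM is 45 minutes.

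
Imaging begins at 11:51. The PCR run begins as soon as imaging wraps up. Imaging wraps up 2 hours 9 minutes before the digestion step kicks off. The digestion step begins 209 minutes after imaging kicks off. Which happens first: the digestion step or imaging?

imaging

The digestion step starts at 11:51 + 209 min = 15:20.
The digestion step starts at 15:20 and imaging starts at 11:51, so imaging is first.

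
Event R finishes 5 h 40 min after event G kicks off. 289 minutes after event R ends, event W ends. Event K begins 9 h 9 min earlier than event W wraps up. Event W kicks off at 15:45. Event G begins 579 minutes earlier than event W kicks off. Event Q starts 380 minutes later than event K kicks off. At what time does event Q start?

13:46

Event G starts at 15:45 − 579 min = 06:06.
Event R ends at 06:06 + 340 min = 11:46.
Event W ends at 11:46 + 289 min = 16:35.
Event K starts at 16:35 − 549 min = 07:26.
Event Q starts at 07:26 + 380 min = 13:46.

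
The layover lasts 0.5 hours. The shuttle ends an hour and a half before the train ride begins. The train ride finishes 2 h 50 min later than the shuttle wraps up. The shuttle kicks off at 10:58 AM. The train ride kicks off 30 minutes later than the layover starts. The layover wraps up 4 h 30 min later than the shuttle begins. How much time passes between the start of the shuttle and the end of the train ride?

5 hours 50 minutes

The layover ends at 10:58 AM + 270 min = 3:28 PM.
The layover starts at 3:28 PM − 30 min = 2:58 PM.
The train ride starts at 2:58 PM + 30 min = 3:28 PM.
The shuttle ends at 3:28 PM − 90 min = 1:58 PM.
The train ride ends at 1:58 PM + 170 min = 4:48 PM.
From 10:58 AM to 4:48 PM is 5 hours 50 minutes.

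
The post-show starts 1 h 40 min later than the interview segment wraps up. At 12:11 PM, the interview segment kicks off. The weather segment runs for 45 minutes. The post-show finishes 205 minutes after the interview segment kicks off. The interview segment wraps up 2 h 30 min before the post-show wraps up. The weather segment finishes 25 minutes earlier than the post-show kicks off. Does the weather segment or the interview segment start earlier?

The post-show ends at 12:11 PM + 205 min = 3:36 PM.
The interview segment ends at 3:36 PM − 150 min = 1:06 PM.
The post-show starts at 1:06 PM + 100 min = 2:46 PM.
The weather segment ends at 2:46 PM − 25 min = 2:21 PM.
The weather segment starts at 2:21 PM − 45 min = 1:36 PM.
The weather segment starts at 1:36 PM and the interview segment starts at 12:11 PM, so the interview segment is first.

the interview segment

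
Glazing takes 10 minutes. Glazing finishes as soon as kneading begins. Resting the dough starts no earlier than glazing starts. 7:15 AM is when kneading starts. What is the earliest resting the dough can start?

Glazing ends at 7:15 AM.
Glazing starts at 7:15 AM − 10 min = 7:05 AM.
Resting the dough is bounded by glazing, so the earliest it can start is 7:05 AM.

7:05 AM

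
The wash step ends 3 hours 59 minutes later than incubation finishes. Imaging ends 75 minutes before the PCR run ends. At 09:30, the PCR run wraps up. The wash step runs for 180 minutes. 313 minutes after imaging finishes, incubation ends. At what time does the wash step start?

Imaging ends at 09:30 − 75 min = 08:15.
Incubation ends at 08:15 + 313 min = 13:28.
The wash step ends at 13:28 + 239 min = 17:27.
The wash step starts at 17:27 − 180 min = 14:27.

14:27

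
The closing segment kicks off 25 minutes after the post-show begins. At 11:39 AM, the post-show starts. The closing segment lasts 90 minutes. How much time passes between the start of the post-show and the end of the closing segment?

The closing segment starts at 11:39 AM + 25 min = 12:04 PM.
The closing segment ends at 12:04 PM + 90 min = 1:34 PM.
From 11:39 AM to 1:34 PM is 1 hour 55 minutes.

1 hour 55 minutes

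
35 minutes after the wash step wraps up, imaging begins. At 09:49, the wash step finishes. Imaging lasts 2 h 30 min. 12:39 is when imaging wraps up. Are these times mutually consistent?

Imaging starts at 09:49 + 35 min = 10:24.
Imaging ends at 10:24 + 150 min = 12:54.
But imaging is also said to end at 12:39 — a 15-minute conflict.

No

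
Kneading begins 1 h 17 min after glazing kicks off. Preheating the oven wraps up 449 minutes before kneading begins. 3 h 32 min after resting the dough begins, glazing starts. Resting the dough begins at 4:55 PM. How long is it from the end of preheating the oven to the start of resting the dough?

2 h 40 min

Glazing starts at 4:55 PM + 212 min = 8:27 PM.
Kneading starts at 8:27 PM + 77 min = 9:44 PM.
Preheating the oven ends at 9:44 PM − 449 min = 2:15 PM.
From 2:15 PM to 4:55 PM is 2 h 40 min.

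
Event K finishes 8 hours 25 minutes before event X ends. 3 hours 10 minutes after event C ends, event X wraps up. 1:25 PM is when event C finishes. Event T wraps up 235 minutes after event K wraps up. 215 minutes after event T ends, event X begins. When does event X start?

3:40 PM

Event X ends at 1:25 PM + 190 min = 4:35 PM.
Event K ends at 4:35 PM − 505 min = 8:10 AM.
Event T ends at 8:10 AM + 235 min = 12:05 PM.
Event X starts at 12:05 PM + 215 min = 3:40 PM.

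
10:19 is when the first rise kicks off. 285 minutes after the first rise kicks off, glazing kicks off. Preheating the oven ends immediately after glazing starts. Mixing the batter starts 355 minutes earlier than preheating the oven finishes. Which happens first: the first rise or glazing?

Glazing starts at 10:19 + 285 min = 15:04.
The first rise starts at 10:19 and glazing starts at 15:04, so the first rise is first.

the first rise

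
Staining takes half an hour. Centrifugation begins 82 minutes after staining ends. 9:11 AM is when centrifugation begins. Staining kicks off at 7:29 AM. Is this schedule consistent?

No

Staining ends at 7:29 AM + 30 min = 7:59 AM.
Centrifugation starts at 7:59 AM + 82 min = 9:21 AM.
But centrifugation is also said to start at 9:11 AM — a 10-minute conflict.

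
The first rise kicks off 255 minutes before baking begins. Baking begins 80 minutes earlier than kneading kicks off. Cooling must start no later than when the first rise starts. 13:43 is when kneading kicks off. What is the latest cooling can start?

08:08

Baking starts at 13:43 − 80 min = 12:23.
The first rise starts at 12:23 − 255 min = 08:08.
Cooling is bounded by the first rise, so the latest it can start is 08:08.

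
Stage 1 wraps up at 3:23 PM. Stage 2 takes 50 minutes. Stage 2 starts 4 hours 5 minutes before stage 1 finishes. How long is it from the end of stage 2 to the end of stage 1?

3 hours 15 minutes

Stage 2 starts at 3:23 PM − 245 min = 11:18 AM.
Stage 2 ends at 11:18 AM + 50 min = 12:08 PM.
From 12:08 PM to 3:23 PM is 3 hours 15 minutes.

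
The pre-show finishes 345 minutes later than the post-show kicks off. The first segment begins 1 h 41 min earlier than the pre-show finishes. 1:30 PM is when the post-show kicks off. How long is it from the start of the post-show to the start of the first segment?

The pre-show ends at 1:30 PM + 345 min = 7:15 PM.
The first segment starts at 7:15 PM − 101 min = 5:34 PM.
From 1:30 PM to 5:34 PM is 4 h 4 min.

4 h 4 min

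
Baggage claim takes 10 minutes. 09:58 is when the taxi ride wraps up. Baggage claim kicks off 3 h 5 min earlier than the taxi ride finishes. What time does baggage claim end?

Baggage claim starts at 09:58 − 185 min = 06:53.
Baggage claim ends at 06:53 + 10 min = 07:03.

07:03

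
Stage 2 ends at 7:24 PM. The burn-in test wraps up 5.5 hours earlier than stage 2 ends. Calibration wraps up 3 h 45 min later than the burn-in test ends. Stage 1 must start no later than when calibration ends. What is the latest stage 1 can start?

The burn-in test ends at 7:24 PM − 330 min = 1:54 PM.
Calibration ends at 1:54 PM + 225 min = 5:39 PM.
Stage 1 is bounded by calibration, so the latest it can start is 5:39 PM.

5:39 PM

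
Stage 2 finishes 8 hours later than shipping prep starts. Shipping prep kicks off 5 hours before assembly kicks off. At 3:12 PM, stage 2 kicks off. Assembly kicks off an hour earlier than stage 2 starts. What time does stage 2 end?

Assembly starts at 3:12 PM − 60 min = 2:12 PM.
Shipping prep starts at 2:12 PM − 300 min = 9:12 AM.
Stage 2 ends at 9:12 AM + 480 min = 5:12 PM.

5:12 PM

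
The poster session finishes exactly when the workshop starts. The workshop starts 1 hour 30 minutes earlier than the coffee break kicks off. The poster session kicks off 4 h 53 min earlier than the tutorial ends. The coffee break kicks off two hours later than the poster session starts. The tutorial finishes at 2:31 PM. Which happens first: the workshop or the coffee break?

The poster session starts at 2:31 PM − 293 min = 9:38 AM.
The coffee break starts at 9:38 AM + 120 min = 11:38 AM.
The workshop starts at 11:38 AM − 90 min = 10:08 AM.
The workshop starts at 10:08 AM and the coffee break starts at 11:38 AM, so the workshop is first.

the workshop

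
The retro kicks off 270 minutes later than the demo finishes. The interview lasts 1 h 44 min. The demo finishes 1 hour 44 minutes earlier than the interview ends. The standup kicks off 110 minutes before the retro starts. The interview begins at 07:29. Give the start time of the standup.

The interview ends at 07:29 + 104 min = 09:13.
The demo ends at 09:13 − 104 min = 07:29.
The retro starts at 07:29 + 270 min = 11:59.
The standup starts at 11:59 − 110 min = 10:09.

10:09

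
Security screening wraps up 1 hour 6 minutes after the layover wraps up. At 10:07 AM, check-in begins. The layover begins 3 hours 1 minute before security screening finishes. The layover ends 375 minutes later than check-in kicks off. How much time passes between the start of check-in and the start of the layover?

4 h 20 min

The layover ends at 10:07 AM + 375 min = 4:22 PM.
Security screening ends at 4:22 PM + 66 min = 5:28 PM.
The layover starts at 5:28 PM − 181 min = 2:27 PM.
From 10:07 AM to 2:27 PM is 4 h 20 min.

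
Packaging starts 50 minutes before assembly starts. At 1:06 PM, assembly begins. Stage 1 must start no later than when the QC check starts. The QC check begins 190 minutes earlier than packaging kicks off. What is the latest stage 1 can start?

Packaging starts at 1:06 PM − 50 min = 12:16 PM.
The QC check starts at 12:16 PM − 190 min = 9:06 AM.
Stage 1 is bounded by the QC check, so the latest it can start is 9:06 AM.

9:06 AM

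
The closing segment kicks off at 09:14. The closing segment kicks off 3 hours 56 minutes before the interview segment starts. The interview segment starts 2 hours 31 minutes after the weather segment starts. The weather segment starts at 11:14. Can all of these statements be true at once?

The interview segment starts at 11:14 + 151 min = 13:45.
The closing segment starts at 13:45 − 236 min = 09:49.
But the closing segment is also said to start at 09:14 — a 35-minute conflict.

No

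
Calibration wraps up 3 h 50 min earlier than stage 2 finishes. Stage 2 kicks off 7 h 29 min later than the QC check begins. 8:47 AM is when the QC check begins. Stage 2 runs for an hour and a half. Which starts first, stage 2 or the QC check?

the QC check

Stage 2 starts at 8:47 AM + 449 min = 4:16 PM.
Stage 2 starts at 4:16 PM and the QC check starts at 8:47 AM, so the QC check is first.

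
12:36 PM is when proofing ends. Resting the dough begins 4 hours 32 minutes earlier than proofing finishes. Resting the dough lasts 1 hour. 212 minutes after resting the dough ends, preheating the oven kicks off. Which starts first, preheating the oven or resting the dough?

Resting the dough starts at 12:36 PM − 272 min = 8:04 AM.
Resting the dough ends at 8:04 AM + 60 min = 9:04 AM.
Preheating the oven starts at 9:04 AM + 212 min = 12:36 PM.
Preheating the oven starts at 12:36 PM and resting the dough starts at 8:04 AM, so resting the dough is first.

resting the dough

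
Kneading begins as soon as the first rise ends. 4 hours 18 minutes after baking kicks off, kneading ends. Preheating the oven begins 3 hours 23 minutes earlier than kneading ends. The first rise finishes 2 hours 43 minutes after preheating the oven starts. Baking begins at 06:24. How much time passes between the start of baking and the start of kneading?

Kneading ends at 06:24 + 258 min = 10:42.
Preheating the oven starts at 10:42 − 203 min = 07:19.
The first rise ends at 07:19 + 163 min = 10:02.
So kneading starts at 10:02.
From 06:24 to 10:02 is 3 hours 38 minutes.

3 hours 38 minutes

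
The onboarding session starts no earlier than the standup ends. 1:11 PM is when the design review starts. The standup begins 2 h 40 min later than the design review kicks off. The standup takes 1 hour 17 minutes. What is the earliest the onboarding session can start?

5:08 PM

The standup starts at 1:11 PM + 160 min = 3:51 PM.
The standup ends at 3:51 PM + 77 min = 5:08 PM.
The onboarding session is bounded by the standup, so the earliest it can start is 5:08 PM.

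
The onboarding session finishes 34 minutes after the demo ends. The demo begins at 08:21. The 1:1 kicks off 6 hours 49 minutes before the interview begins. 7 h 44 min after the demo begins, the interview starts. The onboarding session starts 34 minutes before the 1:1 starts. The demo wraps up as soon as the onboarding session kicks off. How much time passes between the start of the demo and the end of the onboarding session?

55 minutes

The interview starts at 08:21 + 464 min = 16:05.
The 1:1 starts at 16:05 − 409 min = 09:16.
The onboarding session starts at 09:16 − 34 min = 08:42.
So the demo ends at 08:42.
The onboarding session ends at 08:42 + 34 min = 09:16.
From 08:21 to 09:16 is 55 minutes.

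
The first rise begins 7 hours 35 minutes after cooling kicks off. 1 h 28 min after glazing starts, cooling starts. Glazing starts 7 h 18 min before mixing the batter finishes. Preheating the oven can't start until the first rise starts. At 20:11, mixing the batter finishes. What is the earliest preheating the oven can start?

21:56

Glazing starts at 20:11 − 438 min = 12:53.
Cooling starts at 12:53 + 88 min = 14:21.
The first rise starts at 14:21 + 455 min = 21:56.
Preheating the oven is bounded by the first rise, so the earliest it can start is 21:56.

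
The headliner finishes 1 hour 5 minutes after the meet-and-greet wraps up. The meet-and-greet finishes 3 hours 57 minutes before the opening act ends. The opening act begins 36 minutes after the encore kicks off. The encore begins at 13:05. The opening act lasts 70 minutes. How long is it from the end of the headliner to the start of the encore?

1 h 6 min

The opening act starts at 13:05 + 36 min = 13:41.
The opening act ends at 13:41 + 70 min = 14:51.
The meet-and-greet ends at 14:51 − 237 min = 10:54.
The headliner ends at 10:54 + 65 min = 11:59.
From 11:59 to 13:05 is 1 h 6 min.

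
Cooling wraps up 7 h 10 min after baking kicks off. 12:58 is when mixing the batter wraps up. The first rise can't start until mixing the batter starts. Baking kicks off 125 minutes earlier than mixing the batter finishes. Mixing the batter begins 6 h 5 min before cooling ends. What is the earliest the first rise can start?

11:58

Baking starts at 12:58 − 125 min = 10:53.
Cooling ends at 10:53 + 430 min = 18:03.
Mixing the batter starts at 18:03 − 365 min = 11:58.
The first rise is bounded by mixing the batter, so the earliest it can start is 11:58.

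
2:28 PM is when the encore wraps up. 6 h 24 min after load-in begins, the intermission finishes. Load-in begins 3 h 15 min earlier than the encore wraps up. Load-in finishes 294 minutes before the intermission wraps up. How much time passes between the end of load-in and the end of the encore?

Load-in starts at 2:28 PM − 195 min = 11:13 AM.
The intermission ends at 11:13 AM + 384 min = 5:37 PM.
Load-in ends at 5:37 PM − 294 min = 12:43 PM.
From 12:43 PM to 2:28 PM is 1 hour 45 minutes.

1 hour 45 minutes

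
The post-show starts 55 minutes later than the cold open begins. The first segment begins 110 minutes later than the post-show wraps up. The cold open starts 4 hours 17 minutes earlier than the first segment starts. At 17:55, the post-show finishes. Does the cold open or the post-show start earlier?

The first segment starts at 17:55 + 110 min = 19:45.
The cold open starts at 19:45 − 257 min = 15:28.
The post-show starts at 15:28 + 55 min = 16:23.
The cold open starts at 15:28 and the post-show starts at 16:23, so the cold open is first.

the cold open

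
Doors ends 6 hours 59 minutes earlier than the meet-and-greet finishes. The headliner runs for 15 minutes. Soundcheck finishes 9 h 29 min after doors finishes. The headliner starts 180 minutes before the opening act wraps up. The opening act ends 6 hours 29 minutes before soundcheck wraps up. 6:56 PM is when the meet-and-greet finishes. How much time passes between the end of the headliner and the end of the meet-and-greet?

6 hours 44 minutes

Doors ends at 6:56 PM − 419 min = 11:57 AM.
Soundcheck ends at 11:57 AM + 569 min = 9:26 PM.
The opening act ends at 9:26 PM − 389 min = 2:57 PM.
The headliner starts at 2:57 PM − 180 min = 11:57 AM.
The headliner ends at 11:57 AM + 15 min = 12:12 PM.
From 12:12 PM to 6:56 PM is 6 hours 44 minutes.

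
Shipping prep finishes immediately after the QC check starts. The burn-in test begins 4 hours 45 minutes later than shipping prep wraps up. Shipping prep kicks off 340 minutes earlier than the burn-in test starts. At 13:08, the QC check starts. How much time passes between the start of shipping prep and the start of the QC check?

Shipping prep ends at 13:08.
The burn-in test starts at 13:08 + 285 min = 17:53.
Shipping prep starts at 17:53 − 340 min = 12:13.
From 12:13 to 13:08 is 55 minutes.

55 minutes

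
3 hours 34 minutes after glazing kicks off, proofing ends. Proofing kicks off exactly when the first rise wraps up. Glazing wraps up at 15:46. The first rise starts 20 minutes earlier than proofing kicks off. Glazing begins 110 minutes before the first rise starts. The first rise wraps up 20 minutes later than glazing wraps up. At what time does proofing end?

The first rise ends at 15:46 + 20 min = 16:06.
So proofing starts at 16:06.
The first rise starts at 16:06 − 20 min = 15:46.
Glazing starts at 15:46 − 110 min = 13:56.
Proofing ends at 13:56 + 214 min = 17:30.

17:30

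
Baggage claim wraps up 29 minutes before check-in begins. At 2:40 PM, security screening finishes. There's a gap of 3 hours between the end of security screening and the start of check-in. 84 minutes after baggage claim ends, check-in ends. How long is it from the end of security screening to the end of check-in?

Check-in starts at 2:40 PM + 180 min = 5:40 PM.
Baggage claim ends at 5:40 PM − 29 min = 5:11 PM.
Check-in ends at 5:11 PM + 84 min = 6:35 PM.
From 2:40 PM to 6:35 PM is 3 hours 55 minutes.

3 hours 55 minutes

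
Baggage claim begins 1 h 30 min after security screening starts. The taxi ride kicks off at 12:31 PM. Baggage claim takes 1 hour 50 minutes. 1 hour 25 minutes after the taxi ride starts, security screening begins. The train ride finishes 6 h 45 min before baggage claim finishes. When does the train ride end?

10:31 AM

Security screening starts at 12:31 PM + 85 min = 1:56 PM.
Baggage claim starts at 1:56 PM + 90 min = 3:26 PM.
Baggage claim ends at 3:26 PM + 110 min = 5:16 PM.
The train ride ends at 5:16 PM − 405 min = 10:31 AM.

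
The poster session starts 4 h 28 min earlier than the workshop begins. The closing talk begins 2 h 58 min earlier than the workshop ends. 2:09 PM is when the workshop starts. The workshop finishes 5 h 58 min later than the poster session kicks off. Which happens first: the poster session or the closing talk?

the poster session

The poster session starts at 2:09 PM − 268 min = 9:41 AM.
The workshop ends at 9:41 AM + 358 min = 3:39 PM.
The closing talk starts at 3:39 PM − 178 min = 12:41 PM.
The poster session starts at 9:41 AM and the closing talk starts at 12:41 PM, so the poster session is first.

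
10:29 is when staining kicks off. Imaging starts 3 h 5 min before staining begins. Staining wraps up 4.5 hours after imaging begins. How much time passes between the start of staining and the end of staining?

1 hour 25 minutes

Imaging starts at 10:29 − 185 min = 07:24.
Staining ends at 07:24 + 270 min = 11:54.
From 10:29 to 11:54 is 1 hour 25 minutes.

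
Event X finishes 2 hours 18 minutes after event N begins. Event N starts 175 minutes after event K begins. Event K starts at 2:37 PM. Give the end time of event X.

7:50 PM

Event N starts at 2:37 PM + 175 min = 5:32 PM.
Event X ends at 5:32 PM + 138 min = 7:50 PM.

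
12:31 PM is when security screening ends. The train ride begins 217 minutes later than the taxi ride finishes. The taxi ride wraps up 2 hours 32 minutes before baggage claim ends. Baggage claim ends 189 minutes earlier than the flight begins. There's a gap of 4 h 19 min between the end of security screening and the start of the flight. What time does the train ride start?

The flight starts at 12:31 PM + 259 min = 4:50 PM.
Baggage claim ends at 4:50 PM − 189 min = 1:41 PM.
The taxi ride ends at 1:41 PM − 152 min = 11:09 AM.
The train ride starts at 11:09 AM + 217 min = 2:46 PM.

2:46 PM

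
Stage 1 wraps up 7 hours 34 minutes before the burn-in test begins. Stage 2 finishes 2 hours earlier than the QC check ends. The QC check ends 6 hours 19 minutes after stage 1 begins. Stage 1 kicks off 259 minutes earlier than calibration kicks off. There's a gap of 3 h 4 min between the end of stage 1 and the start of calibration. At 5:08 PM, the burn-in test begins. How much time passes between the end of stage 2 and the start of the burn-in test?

Stage 1 ends at 5:08 PM − 454 min = 9:34 AM.
Calibration starts at 9:34 AM + 184 min = 12:38 PM.
Stage 1 starts at 12:38 PM − 259 min = 8:19 AM.
The QC check ends at 8:19 AM + 379 min = 2:38 PM.
Stage 2 ends at 2:38 PM − 120 min = 12:38 PM.
From 12:38 PM to 5:08 PM is 4.5 hours.

4.5 hours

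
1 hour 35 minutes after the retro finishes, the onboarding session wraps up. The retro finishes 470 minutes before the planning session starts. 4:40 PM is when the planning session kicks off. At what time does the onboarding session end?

10:25 AM

The retro ends at 4:40 PM − 470 min = 8:50 AM.
The onboarding session ends at 8:50 AM + 95 min = 10:25 AM.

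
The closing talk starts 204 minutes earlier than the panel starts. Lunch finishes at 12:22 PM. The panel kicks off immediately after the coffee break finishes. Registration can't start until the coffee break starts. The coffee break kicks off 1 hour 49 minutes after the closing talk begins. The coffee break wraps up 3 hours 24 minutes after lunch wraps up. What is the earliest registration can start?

The coffee break ends at 12:22 PM + 204 min = 3:46 PM.
So the panel starts at 3:46 PM.
The closing talk starts at 3:46 PM − 204 min = 12:22 PM.
The coffee break starts at 12:22 PM + 109 min = 2:11 PM.
Registration is bounded by the coffee break, so the earliest it can start is 2:11 PM.

2:11 PM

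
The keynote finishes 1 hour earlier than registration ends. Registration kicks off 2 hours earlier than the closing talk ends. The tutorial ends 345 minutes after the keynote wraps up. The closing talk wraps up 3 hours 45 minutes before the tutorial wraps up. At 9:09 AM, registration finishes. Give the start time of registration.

The keynote ends at 9:09 AM − 60 min = 8:09 AM.
The tutorial ends at 8:09 AM + 345 min = 1:54 PM.
The closing talk ends at 1:54 PM − 225 min = 10:09 AM.
Registration starts at 10:09 AM − 120 min = 8:09 AM.

8:09 AM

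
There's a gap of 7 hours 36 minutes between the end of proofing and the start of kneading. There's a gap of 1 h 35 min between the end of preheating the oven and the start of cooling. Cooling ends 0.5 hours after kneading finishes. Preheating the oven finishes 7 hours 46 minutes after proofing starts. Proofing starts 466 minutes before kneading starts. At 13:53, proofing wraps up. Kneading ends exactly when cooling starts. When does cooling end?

Kneading starts at 13:53 + 456 min = 21:29.
Proofing starts at 21:29 − 466 min = 13:43.
Preheating the oven ends at 13:43 + 466 min = 21:29.
Cooling starts at 21:29 + 95 min = 23:04.
So kneading ends at 23:04.
Cooling ends at 23:04 + 30 min = 23:34.

23:34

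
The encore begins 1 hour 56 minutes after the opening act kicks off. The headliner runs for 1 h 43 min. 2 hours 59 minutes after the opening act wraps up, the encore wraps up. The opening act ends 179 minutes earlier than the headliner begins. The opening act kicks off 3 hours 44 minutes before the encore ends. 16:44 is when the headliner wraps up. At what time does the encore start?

13:13

The headliner starts at 16:44 − 103 min = 15:01.
The opening act ends at 15:01 − 179 min = 12:02.
The encore ends at 12:02 + 179 min = 15:01.
The opening act starts at 15:01 − 224 min = 11:17.
The encore starts at 11:17 + 116 min = 13:13.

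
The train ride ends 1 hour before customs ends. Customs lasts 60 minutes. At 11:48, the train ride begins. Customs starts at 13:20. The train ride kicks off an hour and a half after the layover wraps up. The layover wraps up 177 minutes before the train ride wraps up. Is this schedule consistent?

Customs ends at 13:20 + 60 min = 14:20.
The train ride ends at 14:20 − 60 min = 13:20.
The layover ends at 13:20 − 177 min = 10:23.
The train ride starts at 10:23 + 90 min = 11:53.
But the train ride is also said to start at 11:48 — a 5-minute conflict.

No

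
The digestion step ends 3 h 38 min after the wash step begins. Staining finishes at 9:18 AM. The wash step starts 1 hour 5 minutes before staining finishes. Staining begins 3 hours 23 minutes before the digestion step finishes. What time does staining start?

The wash step starts at 9:18 AM − 65 min = 8:13 AM.
The digestion step ends at 8:13 AM + 218 min = 11:51 AM.
Staining starts at 11:51 AM − 203 min = 8:28 AM.

8:28 AM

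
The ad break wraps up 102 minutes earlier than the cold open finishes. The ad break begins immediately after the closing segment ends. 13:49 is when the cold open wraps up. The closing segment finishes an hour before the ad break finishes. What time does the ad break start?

11:07

The ad break ends at 13:49 − 102 min = 12:07.
The closing segment ends at 12:07 − 60 min = 11:07.
So the ad break starts at 11:07.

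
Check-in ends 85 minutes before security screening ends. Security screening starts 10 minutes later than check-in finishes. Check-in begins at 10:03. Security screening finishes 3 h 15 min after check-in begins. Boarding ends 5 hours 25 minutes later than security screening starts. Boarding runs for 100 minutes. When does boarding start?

Security screening ends at 10:03 + 195 min = 13:18.
Check-in ends at 13:18 − 85 min = 11:53.
Security screening starts at 11:53 + 10 min = 12:03.
Boarding ends at 12:03 + 325 min = 17:28.
Boarding starts at 17:28 − 100 min = 15:48.

15:48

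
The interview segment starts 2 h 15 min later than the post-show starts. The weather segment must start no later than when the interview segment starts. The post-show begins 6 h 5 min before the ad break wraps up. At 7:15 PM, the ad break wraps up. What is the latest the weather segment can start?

The post-show starts at 7:15 PM − 365 min = 1:10 PM.
The interview segment starts at 1:10 PM + 135 min = 3:25 PM.
The weather segment is bounded by the interview segment, so the latest it can start is 3:25 PM.

3:25 PM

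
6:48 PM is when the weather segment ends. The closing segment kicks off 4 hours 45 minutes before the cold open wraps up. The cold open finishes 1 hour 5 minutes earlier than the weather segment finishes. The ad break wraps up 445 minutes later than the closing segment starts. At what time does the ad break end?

The cold open ends at 6:48 PM − 65 min = 5:43 PM.
The closing segment starts at 5:43 PM − 285 min = 12:58 PM.
The ad break ends at 12:58 PM + 445 min = 8:23 PM.

8:23 PM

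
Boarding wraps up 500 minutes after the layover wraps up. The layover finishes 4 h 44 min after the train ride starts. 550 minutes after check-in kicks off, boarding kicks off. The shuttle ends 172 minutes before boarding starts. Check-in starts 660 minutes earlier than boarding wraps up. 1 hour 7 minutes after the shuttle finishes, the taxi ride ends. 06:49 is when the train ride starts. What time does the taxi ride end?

The layover ends at 06:49 + 284 min = 11:33.
Boarding ends at 11:33 + 500 min = 19:53.
Check-in starts at 19:53 − 660 min = 08:53.
Boarding starts at 08:53 + 550 min = 18:03.
The shuttle ends at 18:03 − 172 min = 15:11.
The taxi ride ends at 15:11 + 67 min = 16:18.

16:18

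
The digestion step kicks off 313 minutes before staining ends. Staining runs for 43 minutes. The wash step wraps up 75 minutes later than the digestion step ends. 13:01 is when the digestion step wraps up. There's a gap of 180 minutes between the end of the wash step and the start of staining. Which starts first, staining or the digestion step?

the digestion step

The wash step ends at 13:01 + 75 min = 14:16.
Staining starts at 14:16 + 180 min = 17:16.
Staining ends at 17:16 + 43 min = 17:59.
The digestion step starts at 17:59 − 313 min = 12:46.
Staining starts at 17:16 and the digestion step starts at 12:46, so the digestion step is first.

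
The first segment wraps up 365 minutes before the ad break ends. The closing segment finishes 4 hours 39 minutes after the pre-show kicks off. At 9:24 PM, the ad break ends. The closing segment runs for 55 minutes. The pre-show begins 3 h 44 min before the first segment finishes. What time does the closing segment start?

The first segment ends at 9:24 PM − 365 min = 3:19 PM.
The pre-show starts at 3:19 PM − 224 min = 11:35 AM.
The closing segment ends at 11:35 AM + 279 min = 4:14 PM.
The closing segment starts at 4:14 PM − 55 min = 3:19 PM.

3:19 PM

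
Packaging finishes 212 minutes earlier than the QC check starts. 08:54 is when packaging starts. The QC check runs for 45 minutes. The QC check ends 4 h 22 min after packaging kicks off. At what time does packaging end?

08:59

The QC check ends at 08:54 + 262 min = 13:16.
The QC check starts at 13:16 − 45 min = 12:31.
Packaging ends at 12:31 − 212 min = 08:59.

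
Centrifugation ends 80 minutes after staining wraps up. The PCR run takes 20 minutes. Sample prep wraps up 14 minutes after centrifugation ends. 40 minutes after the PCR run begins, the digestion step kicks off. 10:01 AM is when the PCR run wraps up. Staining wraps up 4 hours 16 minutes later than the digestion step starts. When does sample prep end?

4:11 PM

The PCR run starts at 10:01 AM − 20 min = 9:41 AM.
The digestion step starts at 9:41 AM + 40 min = 10:21 AM.
Staining ends at 10:21 AM + 256 min = 2:37 PM.
Centrifugation ends at 2:37 PM + 80 min = 3:57 PM.
Sample prep ends at 3:57 PM + 14 min = 4:11 PM.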